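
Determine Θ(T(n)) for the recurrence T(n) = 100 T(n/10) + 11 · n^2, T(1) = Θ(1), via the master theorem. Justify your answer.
T(n) = Θ(n^2 log n)

log_10 100 = 2, and f(n) = 11 · n^2 = Θ(n^(log_10 100)). This is Case 2 of the master theorem: T(n) = Θ(f(n) · log n) = Θ(n^2 log n).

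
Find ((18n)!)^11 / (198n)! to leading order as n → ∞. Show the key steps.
((18n)!)^11/(198n)! ~ ((2π·18n)^(10/2) / sqrt(11)) · 11^(−11·18n)  →  0

Write N = 18n. Stirling: N! ~ sqrt(2π N)(N/e)^N and (11N)! ~ sqrt(2π·11N)·(11N/e)^(11N).
  (N!)^11/(11N)! ~ (2π N)^(11/2) (N/e)^(11N) / [sqrt(2π·11N) (11N/e)^(11N)]
     = (2π N)^(11/2) / sqrt(2π·11N) · (N/(11N))^(11N)
     = (2π N)^((11−1)/2) / sqrt(11) · 11^(−11N).
Since 11^11 > 1, the factor 11^(−11N) decays exponentially, so the ratio → 0. Substituting N = 18n gives the stated form.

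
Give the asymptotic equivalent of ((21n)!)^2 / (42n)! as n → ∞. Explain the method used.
((21n)!)^2/(42n)! ~ ((2π·21n)^(1/2) / sqrt(2)) · 2^(−2·21n)  →  0

Write N = 21n. Stirling: N! ~ sqrt(2π N)(N/e)^N and (2N)! ~ sqrt(2π·2N)·(2N/e)^(2N).
  (N!)^2/(2N)! ~ (2π N)^(2/2) (N/e)^(2N) / [sqrt(2π·2N) (2N/e)^(2N)]
     = (2π N)^(2/2) / sqrt(2π·2N) · (N/(2N))^(2N)
     = (2π N)^((2−1)/2) / sqrt(2) · 2^(−2N).
Since 2^2 > 1, the factor 2^(−2N) decays exponentially, so the ratio → 0. Substituting N = 21n gives the stated form.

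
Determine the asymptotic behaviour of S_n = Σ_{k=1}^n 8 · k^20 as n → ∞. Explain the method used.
S_n ~ 8 · n^21 / 21

By integral comparison (Euler-Maclaurin), Σ_{k=1}^n 8 · k^20 = 8 · ∫_0^n x^20 dx + O(n^20) = 8 · n^21/21 + O(n^20). (Equivalently, Faulhaber's formula gives the same leading term.)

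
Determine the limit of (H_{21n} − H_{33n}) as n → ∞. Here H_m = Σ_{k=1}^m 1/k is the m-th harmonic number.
lim = ln(21/33) = ln(7/11)

Euler-Maclaurin gives H_m = ln m + γ + 1/(2m) + O(1/m^2). The γ and O(1/m) terms cancel in the difference:
  H_{21n} − H_{33n} = ln(21n) − ln(33n) + O(1/n) = ln(21/33) + O(1/n).
Hence the limit is ln(21/33) = ln(7/11).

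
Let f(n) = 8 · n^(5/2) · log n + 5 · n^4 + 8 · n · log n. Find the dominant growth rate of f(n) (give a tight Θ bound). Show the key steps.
f(n) ∈ Θ(n^4)

Compare the terms by growth order. For large n, n^a · (log n)^b dominates n^a' · (log n)^b' iff a > a', or (a = a' and b > b'). Ranking the 3 terms shows the dominant one is 5 · n^4. Hence f(n) ∈ Θ(n^4).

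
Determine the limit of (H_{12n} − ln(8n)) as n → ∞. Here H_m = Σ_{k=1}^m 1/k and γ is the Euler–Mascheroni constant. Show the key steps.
lim = ln(3/2) + γ

By Euler-Maclaurin, H_m = ln m + γ + O(1/m). So
  H_{12n} − ln(8n) = ln(12n) + γ − ln(8n) + O(1/n)
                       = ln(12/8) + γ + O(1/n).
Hence the limit is ln(12/8) + γ (= ln(3/2)).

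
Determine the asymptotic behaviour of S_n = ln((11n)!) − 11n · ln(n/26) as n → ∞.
S_n ~ 11n · (ln 286 − 1) + O(ln n)

Stirling: ln((11n)!) = 11n ln(11n) − 11n + O(ln n).
  S_n = 11n ln(11n) − 11n − 11n ln(n/26) + O(ln n)
      = 11n ln(11n) − 11n ln n + 11n ln 26 − 11n + O(ln n)
      = 11n ln 11 + 11n ln 26 − 11n + O(ln n)
      = 11n (ln 286 − 1) + O(ln n).
Numerically ln(286) − 1 ≈ 4.6560.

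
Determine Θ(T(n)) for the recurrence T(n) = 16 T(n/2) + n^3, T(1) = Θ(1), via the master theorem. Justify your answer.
T(n) = Θ(n^4)

Master theorem: compare f(n) = n^3 to n^(log_2 16) where log_2 16 = 4. Since 3 < log_2 16, we have f(n) = O(n^(log_2 16 − ε)) for some ε > 0 — Case 1. Hence T(n) = Θ(n^(log_2 16)) = Θ(n^4).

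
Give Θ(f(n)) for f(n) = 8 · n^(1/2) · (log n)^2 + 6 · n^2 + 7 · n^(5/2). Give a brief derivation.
f(n) ∈ Θ(n^(5/2))

Compare the terms by growth order. For large n, n^a · (log n)^b dominates n^a' · (log n)^b' iff a > a', or (a = a' and b > b'). Ranking the 3 terms shows the dominant one is 7 · n^(5/2). Hence f(n) ∈ Θ(n^(5/2)).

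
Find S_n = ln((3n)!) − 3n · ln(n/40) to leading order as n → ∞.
S_n ~ 3n · (ln 120 − 1) + O(ln n)

Stirling: ln((3n)!) = 3n ln(3n) − 3n + O(ln n).
  S_n = 3n ln(3n) − 3n − 3n ln(n/40) + O(ln n)
      = 3n ln(3n) − 3n ln n + 3n ln 40 − 3n + O(ln n)
      = 3n ln 3 + 3n ln 40 − 3n + O(ln n)
      = 3n (ln 120 − 1) + O(ln n).
Numerically ln(120) − 1 ≈ 3.7875.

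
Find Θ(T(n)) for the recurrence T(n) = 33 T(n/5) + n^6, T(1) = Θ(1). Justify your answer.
T(n) = Θ(n^6)

log_5 33 ≈ 2.173. f(n) = n^6 dominates n^(log_5 33) since 6 > 2.173, and the regularity condition a·f(n/b) = 33·(n/5)^6 = (33/15625)·n^6 ≤ c·f(n) holds with c = 33/15625 ≈ 0.00211 < 1. So this is Case 3: T(n) = Θ(f(n)) = Θ(n^6).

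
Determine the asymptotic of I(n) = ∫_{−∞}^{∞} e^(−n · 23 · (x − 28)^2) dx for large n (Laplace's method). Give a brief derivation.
I(n) = sqrt(π/(23n))

Here φ(x) = 23 · (x − 28)^2 has its unique minimum at x* = 28 with φ(x*) = 0 and φ''(x*) = 46. Laplace's method gives
  I(n) ~ e^(−n φ(x*)) · sqrt(2π / (n · φ''(x*))) = sqrt(2π / (46n)) = sqrt(π/(23n)).
This is exact: substituting u = (x − 28)·sqrt(23n) gives I(n) = (1/sqrt(23n)) ∫_{−∞}^{∞} e^(−u^2) du = sqrt(π/(23n)).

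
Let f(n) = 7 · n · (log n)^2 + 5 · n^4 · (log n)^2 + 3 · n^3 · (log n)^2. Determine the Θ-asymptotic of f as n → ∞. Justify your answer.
f(n) ∈ Θ(n^4 · (log n)^2)

Compare the terms by growth order. For large n, n^a · (log n)^b dominates n^a' · (log n)^b' iff a > a', or (a = a' and b > b'). Ranking the 3 terms shows the dominant one is 5 · n^4 · (log n)^2. Hence f(n) ∈ Θ(n^4 · (log n)^2).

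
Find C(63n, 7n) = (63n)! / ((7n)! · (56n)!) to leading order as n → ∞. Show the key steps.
C(63n, 7n) ~ (387420489/16777216)^(7n) · sqrt(9/(16π·7n))

Write N = 7n. Apply Stirling to each factorial:
  (9N)! ~ sqrt(2π·9N) · (9N/e)^(9N),
  N! ~ sqrt(2π N) · (N/e)^N,
  (8N)! ~ sqrt(2π·8N) · (8N/e)^(8N).
The exponential factors combine to (9N)^(9N) / (N^N · (8N)^(8N)) = 9^(9N)/8^(8N) = (9^9/8^8)^N = (387420489/16777216)^N.
The square-root prefactors combine to sqrt(2π·9N) / (sqrt(2π N)·sqrt(2π·8N)) = sqrt(9 / (2π·8·N)) = sqrt(9/(16π·7n)).
Substituting N = 7n: C(63n, 7n) ~ (387420489/16777216)^(7n) · sqrt(9/(16π·7n)).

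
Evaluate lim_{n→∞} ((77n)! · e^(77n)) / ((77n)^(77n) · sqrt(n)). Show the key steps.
lim = sqrt(2π·77)

Stirling: (77n)! ~ sqrt(2π·77n) · (77n/e)^(77n). Hence
  (77n)! · e^(77n) / (77n)^(77n) ~ sqrt(2π·77n).
Dividing by sqrt(n): sqrt(2π·77n) / sqrt(n) = sqrt(2π·77) · n^((1−1)/2), so the limit is sqrt(2π·77).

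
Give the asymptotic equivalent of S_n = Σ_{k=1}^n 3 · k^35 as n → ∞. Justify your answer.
S_n ~ n^36 / 12

By integral comparison (Euler-Maclaurin), Σ_{k=1}^n 3 · k^35 = 3 · ∫_0^n x^35 dx + O(n^35) = 3 · n^36/36 = n^36 / 12 + O(n^35). (Equivalently, Faulhaber's formula gives the same leading term.)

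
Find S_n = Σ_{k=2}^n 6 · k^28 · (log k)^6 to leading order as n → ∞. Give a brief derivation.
S_n ~ 6 · n^29 · (log n)^6 / 29

By integral comparison, S_n = ∫_1^n 6 · x^28 · (log x)^6 dx + O(n^28 · (log n)^6). For the integral, the leading term of ∫_1^n x^28 (log x)^6 dx is n^29/29 · (log n)^6 (by repeated integration by parts; each step lowers the log-exponent and produces a relatively O(1/log n) correction). Hence S_n ~ 6 · n^29 · (log n)^6 / 29.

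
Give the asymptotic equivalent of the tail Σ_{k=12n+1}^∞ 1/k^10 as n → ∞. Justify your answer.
Σ_{k>12n} 1/k^10 ~ 1/(9 · (12n)^9)

Compare to the integral: ∫_{12n}^∞ x^(−10) dx = [−x^(−9)/9]_{12n}^∞ = 1/((10−1)·(12n)^9). Euler-Maclaurin then gives
  Σ_{k>12n} 1/k^10 = ∫_{12n}^∞ dx/x^10 − 1/(2·(12n)^10) + O(1/(12n)^11).
(Equivalently this is ζ(10) − Σ_{k≤12n} 1/k^10.)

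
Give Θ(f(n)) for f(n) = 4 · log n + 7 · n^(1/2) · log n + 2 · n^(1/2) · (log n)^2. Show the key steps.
f(n) ∈ Θ(n^(1/2) · (log n)^2)

Compare the terms by growth order. For large n, n^a · (log n)^b dominates n^a' · (log n)^b' iff a > a', or (a = a' and b > b'). Ranking the 3 terms shows the dominant one is 2 · n^(1/2) · (log n)^2. Hence f(n) ∈ Θ(n^(1/2) · (log n)^2).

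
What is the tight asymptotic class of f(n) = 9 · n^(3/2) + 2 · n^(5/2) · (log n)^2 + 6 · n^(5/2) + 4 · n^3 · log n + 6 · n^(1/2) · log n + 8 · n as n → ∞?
f(n) ∈ Θ(n^3 · log n)

Compare the terms by growth order. For large n, n^a · (log n)^b dominates n^a' · (log n)^b' iff a > a', or (a = a' and b > b'). Ranking the 6 terms shows the dominant one is 4 · n^3 · log n. Hence f(n) ∈ Θ(n^3 · log n).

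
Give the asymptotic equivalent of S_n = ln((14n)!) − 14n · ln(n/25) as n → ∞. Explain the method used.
S_n ~ 14n · (ln 350 − 1) + O(ln n)

Stirling: ln((14n)!) = 14n ln(14n) − 14n + O(ln n).
  S_n = 14n ln(14n) − 14n − 14n ln(n/25) + O(ln n)
      = 14n ln(14n) − 14n ln n + 14n ln 25 − 14n + O(ln n)
      = 14n ln 14 + 14n ln 25 − 14n + O(ln n)
      = 14n (ln 350 − 1) + O(ln n).
Numerically ln(350) − 1 ≈ 4.8579.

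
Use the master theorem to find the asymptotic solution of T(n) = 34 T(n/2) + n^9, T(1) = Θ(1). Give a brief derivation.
T(n) = Θ(n^9)

log_2 34 ≈ 5.087. f(n) = n^9 dominates n^(log_2 34) since 9 > 5.087, and the regularity condition a·f(n/b) = 34·(n/2)^9 = (34/512)·n^9 ≤ c·f(n) holds with c = 34/512 ≈ 0.0664 < 1. So this is Case 3: T(n) = Θ(f(n)) = Θ(n^9).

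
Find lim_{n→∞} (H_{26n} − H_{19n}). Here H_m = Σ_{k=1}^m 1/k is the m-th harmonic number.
lim = ln(26/19)

Euler-Maclaurin gives H_m = ln m + γ + 1/(2m) + O(1/m^2). The γ and O(1/m) terms cancel in the difference:
  H_{26n} − H_{19n} = ln(26n) − ln(19n) + O(1/n) = ln(26/19) + O(1/n).
Hence the limit is ln(26/19).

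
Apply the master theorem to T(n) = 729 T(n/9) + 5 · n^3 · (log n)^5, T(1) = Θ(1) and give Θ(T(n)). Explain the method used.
T(n) = Θ(n^3 · (log n)^6)

Here log_9 729 = 3 and f(n) = 5 · n^3 · (log n)^5 = Θ(n^(log_9 729) · (log n)^5). This is the extended Case 2 of the master theorem (f matches the critical exponent up to log factors), giving T(n) = Θ(n^(log_9 729) · (log n)^(5+1)) = Θ(n^3 · (log n)^6).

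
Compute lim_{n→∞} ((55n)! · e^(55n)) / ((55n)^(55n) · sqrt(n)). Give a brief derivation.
lim = sqrt(2π·55)

Stirling: (55n)! ~ sqrt(2π·55n) · (55n/e)^(55n). Hence
  (55n)! · e^(55n) / (55n)^(55n) ~ sqrt(2π·55n).
Dividing by sqrt(n): sqrt(2π·55n) / sqrt(n) = sqrt(2π·55) · n^((1−1)/2), so the limit is sqrt(2π·55).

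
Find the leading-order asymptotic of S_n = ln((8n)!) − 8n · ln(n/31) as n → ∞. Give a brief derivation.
S_n ~ 8n · (ln 248 − 1) + O(ln n)

Stirling: ln((8n)!) = 8n ln(8n) − 8n + O(ln n).
  S_n = 8n ln(8n) − 8n − 8n ln(n/31) + O(ln n)
      = 8n ln(8n) − 8n ln n + 8n ln 31 − 8n + O(ln n)
      = 8n ln 8 + 8n ln 31 − 8n + O(ln n)
      = 8n (ln 248 − 1) + O(ln n).
Numerically ln(248) − 1 ≈ 4.5134.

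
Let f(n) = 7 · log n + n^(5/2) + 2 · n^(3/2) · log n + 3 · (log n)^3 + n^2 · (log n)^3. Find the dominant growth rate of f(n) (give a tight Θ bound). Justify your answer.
f(n) ∈ Θ(n^(5/2))

Compare the terms by growth order. For large n, n^a · (log n)^b dominates n^a' · (log n)^b' iff a > a', or (a = a' and b > b'). Ranking the 5 terms shows the dominant one is n^(5/2). Hence f(n) ∈ Θ(n^(5/2)).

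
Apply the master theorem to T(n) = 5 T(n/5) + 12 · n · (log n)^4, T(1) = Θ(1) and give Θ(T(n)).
T(n) = Θ(n · (log n)^5)

Here log_5 5 = 1 and f(n) = 12 · n · (log n)^4 = Θ(n^(log_5 5) · (log n)^4). This is the extended Case 2 of the master theorem (f matches the critical exponent up to log factors), giving T(n) = Θ(n^(log_5 5) · (log n)^(4+1)) = Θ(n · (log n)^5).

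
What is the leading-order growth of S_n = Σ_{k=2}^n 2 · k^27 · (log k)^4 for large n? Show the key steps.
S_n ~ n^28 · (log n)^4 / 14

By integral comparison, S_n = ∫_1^n 2 · x^27 · (log x)^4 dx + O(n^27 · (log n)^4). For the integral, the leading term of ∫_1^n x^27 (log x)^4 dx is n^28/28 · (log n)^4 (by repeated integration by parts; each step lowers the log-exponent and produces a relatively O(1/log n) correction). Hence S_n ~ n^28 · (log n)^4 / 14.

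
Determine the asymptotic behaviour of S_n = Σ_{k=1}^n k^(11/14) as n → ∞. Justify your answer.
S_n ~ (14/25) · n^(25/14)

Integral comparison: Σ_{k=1}^n k^(11/14) = ∫_0^n x^(11/14) dx + O(n^(11/14)). The integral is n^(1 + 11/14) / (1 + 11/14) = n^((11+14)/14) / ((11+14)/14) = (14/25) · n^(25/14).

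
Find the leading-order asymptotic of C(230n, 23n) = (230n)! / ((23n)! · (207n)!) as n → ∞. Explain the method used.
C(230n, 23n) ~ (10000000000/387420489)^(23n) · sqrt(5/(9π·23n))

Write N = 23n. Apply Stirling to each factorial:
  (10N)! ~ sqrt(2π·10N) · (10N/e)^(10N),
  N! ~ sqrt(2π N) · (N/e)^N,
  (9N)! ~ sqrt(2π·9N) · (9N/e)^(9N).
The exponential factors combine to (10N)^(10N) / (N^N · (9N)^(9N)) = 10^(10N)/9^(9N) = (10^10/9^9)^N = (10000000000/387420489)^N.
The square-root prefactors combine to sqrt(2π·10N) / (sqrt(2π N)·sqrt(2π·9N)) = sqrt(10 / (2π·9·N)) = sqrt(5/(9π·23n)).
Substituting N = 23n: C(230n, 23n) ~ (10000000000/387420489)^(23n) · sqrt(5/(9π·23n)).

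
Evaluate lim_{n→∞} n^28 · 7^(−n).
lim = 0

Exponentials with base > 1 dominate every fixed polynomial: for any fixed c, n^c / 7^n → 0 as n → ∞ (e.g. by the ratio test, or by writing 7^n = e^(n ln 7) and noting e^(n ln 7) / n^c → ∞). Hence n^28 · 7^(−n) = n^28 / 7^n → 0.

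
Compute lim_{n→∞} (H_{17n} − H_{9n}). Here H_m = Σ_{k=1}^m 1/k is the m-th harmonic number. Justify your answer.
lim = ln(17/9)

Euler-Maclaurin gives H_m = ln m + γ + 1/(2m) + O(1/m^2). The γ and O(1/m) terms cancel in the difference:
  H_{17n} − H_{9n} = ln(17n) − ln(9n) + O(1/n) = ln(17/9) + O(1/n).
Hence the limit is ln(17/9).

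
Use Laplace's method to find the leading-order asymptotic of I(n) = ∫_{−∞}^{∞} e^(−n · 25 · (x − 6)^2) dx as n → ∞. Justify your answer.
I(n) = sqrt(π/(25n))

Here φ(x) = 25 · (x − 6)^2 has its unique minimum at x* = 6 with φ(x*) = 0 and φ''(x*) = 50. Laplace's method gives
  I(n) ~ e^(−n φ(x*)) · sqrt(2π / (n · φ''(x*))) = sqrt(2π / (50n)) = sqrt(π/(25n)).
This is exact: substituting u = (x − 6)·sqrt(25n) gives I(n) = (1/sqrt(25n)) ∫_{−∞}^{∞} e^(−u^2) du = sqrt(π/(25n)).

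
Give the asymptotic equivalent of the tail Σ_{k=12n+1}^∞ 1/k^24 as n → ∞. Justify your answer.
Σ_{k>12n} 1/k^24 ~ 1/(23 · (12n)^23)

Compare to the integral: ∫_{12n}^∞ x^(−24) dx = [−x^(−23)/23]_{12n}^∞ = 1/((24−1)·(12n)^23). Euler-Maclaurin then gives
  Σ_{k>12n} 1/k^24 = ∫_{12n}^∞ dx/x^24 − 1/(2·(12n)^24) + O(1/(12n)^25).
(Equivalently this is ζ(24) − Σ_{k≤12n} 1/k^24.)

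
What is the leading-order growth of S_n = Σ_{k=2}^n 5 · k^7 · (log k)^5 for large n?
S_n ~ 5 · n^8 · (log n)^5 / 8

By integral comparison, S_n = ∫_1^n 5 · x^7 · (log x)^5 dx + O(n^7 · (log n)^5). For the integral, the leading term of ∫_1^n x^7 (log x)^5 dx is n^8/8 · (log n)^5 (by repeated integration by parts; each step lowers the log-exponent and produces a relatively O(1/log n) correction). Hence S_n ~ 5 · n^8 · (log n)^5 / 8.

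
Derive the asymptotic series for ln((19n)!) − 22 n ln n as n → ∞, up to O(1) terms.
ln((19n)!) − 22 n ln n = −3 n ln n + 19(ln 19 − 1) n + (1/2) ln(2π·19n) + O(1/n)

Stirling: ln((19n)!) = 19n ln(19n) − 19n + (1/2) ln(2π·19n) + O(1/n).
Expand 19n ln(19n) = 19n (ln n + ln 19) = 19n ln n + 19n ln 19.
Subtract 22n ln n: leading term is (19 − 22) n ln n = −3 n ln n. The next term is 19n ln 19 − 19n = 19(ln 19 − 1) n. Then the (1/2) ln(2π·19n) correction.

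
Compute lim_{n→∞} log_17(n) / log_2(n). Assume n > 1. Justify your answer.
lim = ln(2) / ln(17) = log_17(2)

Change of base: log_17(n) = ln n / ln 17 and log_2(n) = ln n / ln 2. The ratio is (ln n / ln 17) · (ln 2 / ln n) = ln 2 / ln 17, a constant independent of n. So the limit is ln 2 / ln 17 = log_17(2).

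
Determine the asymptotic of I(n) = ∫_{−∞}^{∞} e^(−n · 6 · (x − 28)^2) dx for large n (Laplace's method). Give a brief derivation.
I(n) = sqrt(π/(6n))

Here φ(x) = 6 · (x − 28)^2 has its unique minimum at x* = 28 with φ(x*) = 0 and φ''(x*) = 12. Laplace's method gives
  I(n) ~ e^(−n φ(x*)) · sqrt(2π / (n · φ''(x*))) = sqrt(2π / (12n)) = sqrt(π/(6n)).
This is exact: substituting u = (x − 28)·sqrt(6n) gives I(n) = (1/sqrt(6n)) ∫_{−∞}^{∞} e^(−u^2) du = sqrt(π/(6n)).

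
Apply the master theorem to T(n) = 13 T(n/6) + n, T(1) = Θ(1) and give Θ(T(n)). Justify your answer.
T(n) = Θ(n^(log_6 13))

Master theorem: compare f(n) = n to n^(log_6 13) where log_6 13 ≈ 1.432. Since 1 < log_6 13, we have f(n) = O(n^(log_6 13 − ε)) for some ε > 0 — Case 1. Hence T(n) = Θ(n^(log_6 13)).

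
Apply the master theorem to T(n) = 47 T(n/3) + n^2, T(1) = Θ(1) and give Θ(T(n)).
T(n) = Θ(n^(log_3 47))

Master theorem: compare f(n) = n^2 to n^(log_3 47) where log_3 47 ≈ 3.505. Since 2 < log_3 47, we have f(n) = O(n^(log_3 47 − ε)) for some ε > 0 — Case 1. Hence T(n) = Θ(n^(log_3 47)).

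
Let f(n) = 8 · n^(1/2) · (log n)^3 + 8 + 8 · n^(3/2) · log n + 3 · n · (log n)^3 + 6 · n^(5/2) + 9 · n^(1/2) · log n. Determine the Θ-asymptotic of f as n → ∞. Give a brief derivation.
f(n) ∈ Θ(n^(5/2))

Compare the terms by growth order. For large n, n^a · (log n)^b dominates n^a' · (log n)^b' iff a > a', or (a = a' and b > b'). Ranking the 6 terms shows the dominant one is 6 · n^(5/2). Hence f(n) ∈ Θ(n^(5/2)).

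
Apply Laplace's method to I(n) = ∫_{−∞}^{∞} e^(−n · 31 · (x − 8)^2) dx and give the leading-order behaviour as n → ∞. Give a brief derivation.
I(n) = sqrt(π/(31n))

Here φ(x) = 31 · (x − 8)^2 has its unique minimum at x* = 8 with φ(x*) = 0 and φ''(x*) = 62. Laplace's method gives
  I(n) ~ e^(−n φ(x*)) · sqrt(2π / (n · φ''(x*))) = sqrt(2π / (62n)) = sqrt(π/(31n)).
This is exact: substituting u = (x − 8)·sqrt(31n) gives I(n) = (1/sqrt(31n)) ∫_{−∞}^{∞} e^(−u^2) du = sqrt(π/(31n)).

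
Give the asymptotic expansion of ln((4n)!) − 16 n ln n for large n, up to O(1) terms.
ln((4n)!) − 16 n ln n = −12 n ln n + 4(ln 4 − 1) n + (1/2) ln(2π·4n) + O(1/n)

Stirling: ln((4n)!) = 4n ln(4n) − 4n + (1/2) ln(2π·4n) + O(1/n).
Expand 4n ln(4n) = 4n (ln n + ln 4) = 4n ln n + 4n ln 4.
Subtract 16n ln n: leading term is (4 − 16) n ln n = −12 n ln n. The next term is 4n ln 4 − 4n = 4(ln 4 − 1) n. Then the (1/2) ln(2π·4n) correction.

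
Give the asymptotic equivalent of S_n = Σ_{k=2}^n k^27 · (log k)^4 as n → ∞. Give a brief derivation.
S_n ~ n^28 · (log n)^4 / 28

By integral comparison, S_n = ∫_1^n x^27 · (log x)^4 dx + O(n^27 · (log n)^4). For the integral, the leading term of ∫_1^n x^27 (log x)^4 dx is n^28/28 · (log n)^4 (by repeated integration by parts; each step lowers the log-exponent and produces a relatively O(1/log n) correction). Hence S_n ~ n^28 · (log n)^4 / 28.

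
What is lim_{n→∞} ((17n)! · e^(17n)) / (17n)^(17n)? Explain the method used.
lim = ∞

Stirling: (17n)! ~ sqrt(2π·17n) · (17n/e)^(17n). Hence
  (17n)! · e^(17n) / (17n)^(17n) ~ sqrt(2π·17n) = sqrt(2π·17) · sqrt(n) → ∞.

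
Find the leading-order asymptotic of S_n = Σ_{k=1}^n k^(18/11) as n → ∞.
S_n ~ (11/29) · n^(29/11)

Integral comparison: Σ_{k=1}^n k^(18/11) = ∫_0^n x^(18/11) dx + O(n^(18/11)). The integral is n^(1 + 18/11) / (1 + 18/11) = n^((18+11)/11) / ((18+11)/11) = (11/29) · n^(29/11).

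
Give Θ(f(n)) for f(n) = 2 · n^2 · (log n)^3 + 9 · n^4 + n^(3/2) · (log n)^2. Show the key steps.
f(n) ∈ Θ(n^4)

Compare the terms by growth order. For large n, n^a · (log n)^b dominates n^a' · (log n)^b' iff a > a', or (a = a' and b > b'). Ranking the 3 terms shows the dominant one is 9 · n^4. Hence f(n) ∈ Θ(n^4).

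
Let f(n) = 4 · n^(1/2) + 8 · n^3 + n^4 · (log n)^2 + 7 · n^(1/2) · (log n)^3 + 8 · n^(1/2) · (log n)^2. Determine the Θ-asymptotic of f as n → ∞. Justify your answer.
f(n) ∈ Θ(n^4 · (log n)^2)

Compare the terms by growth order. For large n, n^a · (log n)^b dominates n^a' · (log n)^b' iff a > a', or (a = a' and b > b'). Ranking the 5 terms shows the dominant one is n^4 · (log n)^2. Hence f(n) ∈ Θ(n^4 · (log n)^2).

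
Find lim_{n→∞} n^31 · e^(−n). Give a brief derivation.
lim = 0

Exponentials with base > 1 dominate every fixed polynomial: for any fixed c, n^c / e^n → 0 as n → ∞ (e.g. by the ratio test, or since e^n grows faster than any power of n). Hence n^31 · e^(−n) = n^31 / e^n → 0.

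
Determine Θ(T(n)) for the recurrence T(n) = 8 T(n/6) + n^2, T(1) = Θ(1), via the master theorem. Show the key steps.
T(n) = Θ(n^2)

log_6 8 ≈ 1.161. f(n) = n^2 dominates n^(log_6 8) since 2 > 1.161, and the regularity condition a·f(n/b) = 8·(n/6)^2 = (8/36)·n^2 ≤ c·f(n) holds with c = 8/36 ≈ 0.222 < 1. So this is Case 3: T(n) = Θ(f(n)) = Θ(n^2).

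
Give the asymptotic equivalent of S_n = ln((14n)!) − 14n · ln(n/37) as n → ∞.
S_n ~ 14n · (ln 518 − 1) + O(ln n)

Stirling: ln((14n)!) = 14n ln(14n) − 14n + O(ln n).
  S_n = 14n ln(14n) − 14n − 14n ln(n/37) + O(ln n)
      = 14n ln(14n) − 14n ln n + 14n ln 37 − 14n + O(ln n)
      = 14n ln 14 + 14n ln 37 − 14n + O(ln n)
      = 14n (ln 518 − 1) + O(ln n).
Numerically ln(518) − 1 ≈ 5.2500.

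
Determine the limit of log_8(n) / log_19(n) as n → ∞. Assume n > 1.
lim = ln(19) / ln(8) = log_8(19)

Change of base: log_8(n) = ln n / ln 8 and log_19(n) = ln n / ln 19. The ratio is (ln n / ln 8) · (ln 19 / ln n) = ln 19 / ln 8, a constant independent of n. So the limit is ln 19 / ln 8 = log_8(19).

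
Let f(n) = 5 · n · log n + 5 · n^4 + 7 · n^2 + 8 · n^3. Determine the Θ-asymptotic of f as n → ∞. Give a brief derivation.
f(n) ∈ Θ(n^4)

Compare the terms by growth order. For large n, n^a · (log n)^b dominates n^a' · (log n)^b' iff a > a', or (a = a' and b > b'). Ranking the 4 terms shows the dominant one is 5 · n^4. Hence f(n) ∈ Θ(n^4).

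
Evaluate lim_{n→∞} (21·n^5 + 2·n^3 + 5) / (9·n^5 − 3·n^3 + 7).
lim = 21/9 = 7/3

For large n the leading n^5 terms dominate both numerator and denominator. Dividing top and bottom by n^5, every other term tends to 0, leaving 21/9 = 7/3.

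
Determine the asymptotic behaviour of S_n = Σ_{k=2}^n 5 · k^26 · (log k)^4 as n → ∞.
S_n ~ 5 · n^27 · (log n)^4 / 27

By integral comparison, S_n = ∫_1^n 5 · x^26 · (log x)^4 dx + O(n^26 · (log n)^4). For the integral, the leading term of ∫_1^n x^26 (log x)^4 dx is n^27/27 · (log n)^4 (by repeated integration by parts; each step lowers the log-exponent and produces a relatively O(1/log n) correction). Hence S_n ~ 5 · n^27 · (log n)^4 / 27.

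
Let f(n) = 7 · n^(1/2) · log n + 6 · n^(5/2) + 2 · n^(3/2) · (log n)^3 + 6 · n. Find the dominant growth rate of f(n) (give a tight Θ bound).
f(n) ∈ Θ(n^(5/2))

Compare the terms by growth order. For large n, n^a · (log n)^b dominates n^a' · (log n)^b' iff a > a', or (a = a' and b > b'). Ranking the 4 terms shows the dominant one is 6 · n^(5/2). Hence f(n) ∈ Θ(n^(5/2)).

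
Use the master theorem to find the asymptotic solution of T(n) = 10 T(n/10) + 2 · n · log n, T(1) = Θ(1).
T(n) = Θ(n · (log n)^2)

Here log_10 10 = 1 and f(n) = 2 · n · log n = Θ(n^(log_10 10) · (log n)^1). This is the extended Case 2 of the master theorem (f matches the critical exponent up to log factors), giving T(n) = Θ(n^(log_10 10) · (log n)^(1+1)) = Θ(n · (log n)^2).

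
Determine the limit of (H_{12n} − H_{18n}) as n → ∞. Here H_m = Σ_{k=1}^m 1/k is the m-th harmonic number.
lim = ln(12/18) = ln(2/3)

Euler-Maclaurin gives H_m = ln m + γ + 1/(2m) + O(1/m^2). The γ and O(1/m) terms cancel in the difference:
  H_{12n} − H_{18n} = ln(12n) − ln(18n) + O(1/n) = ln(12/18) + O(1/n).
Hence the limit is ln(12/18) = ln(2/3).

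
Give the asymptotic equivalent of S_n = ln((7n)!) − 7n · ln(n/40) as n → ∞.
S_n ~ 7n · (ln 280 − 1) + O(ln n)

Stirling: ln((7n)!) = 7n ln(7n) − 7n + O(ln n).
  S_n = 7n ln(7n) − 7n − 7n ln(n/40) + O(ln n)
      = 7n ln(7n) − 7n ln n + 7n ln 40 − 7n + O(ln n)
      = 7n ln 7 + 7n ln 40 − 7n + O(ln n)
      = 7n (ln 280 − 1) + O(ln n).
Numerically ln(280) − 1 ≈ 4.6348.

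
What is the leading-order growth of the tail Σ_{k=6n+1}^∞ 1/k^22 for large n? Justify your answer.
Σ_{k>6n} 1/k^22 ~ 1/(21 · (6n)^21)

Compare to the integral: ∫_{6n}^∞ x^(−22) dx = [−x^(−21)/21]_{6n}^∞ = 1/((22−1)·(6n)^21). Euler-Maclaurin then gives
  Σ_{k>6n} 1/k^22 = ∫_{6n}^∞ dx/x^22 − 1/(2·(6n)^22) + O(1/(6n)^23).
(Equivalently this is ζ(22) − Σ_{k≤6n} 1/k^22.)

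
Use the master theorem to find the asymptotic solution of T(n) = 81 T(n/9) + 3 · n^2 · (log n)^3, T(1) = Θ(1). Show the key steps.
T(n) = Θ(n^2 · (log n)^4)

Here log_9 81 = 2 and f(n) = 3 · n^2 · (log n)^3 = Θ(n^(log_9 81) · (log n)^3). This is the extended Case 2 of the master theorem (f matches the critical exponent up to log factors), giving T(n) = Θ(n^(log_9 81) · (log n)^(3+1)) = Θ(n^2 · (log n)^4).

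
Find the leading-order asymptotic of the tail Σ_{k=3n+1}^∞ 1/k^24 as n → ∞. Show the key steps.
Σ_{k>3n} 1/k^24 ~ 1/(23 · (3n)^23)

Compare to the integral: ∫_{3n}^∞ x^(−24) dx = [−x^(−23)/23]_{3n}^∞ = 1/((24−1)·(3n)^23). Euler-Maclaurin then gives
  Σ_{k>3n} 1/k^24 = ∫_{3n}^∞ dx/x^24 − 1/(2·(3n)^24) + O(1/(3n)^25).
(Equivalently this is ζ(24) − Σ_{k≤3n} 1/k^24.)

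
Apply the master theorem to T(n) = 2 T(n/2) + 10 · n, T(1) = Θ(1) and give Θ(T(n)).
T(n) = Θ(n log n)

log_2 2 = 1, and f(n) = 10 · n = Θ(n^(log_2 2)). This is Case 2 of the master theorem: T(n) = Θ(f(n) · log n) = Θ(n log n).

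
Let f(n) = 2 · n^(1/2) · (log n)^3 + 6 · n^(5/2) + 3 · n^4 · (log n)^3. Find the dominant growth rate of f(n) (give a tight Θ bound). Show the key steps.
f(n) ∈ Θ(n^4 · (log n)^3)

Compare the terms by growth order. For large n, n^a · (log n)^b dominates n^a' · (log n)^b' iff a > a', or (a = a' and b > b'). Ranking the 3 terms shows the dominant one is 3 · n^4 · (log n)^3. Hence f(n) ∈ Θ(n^4 · (log n)^3).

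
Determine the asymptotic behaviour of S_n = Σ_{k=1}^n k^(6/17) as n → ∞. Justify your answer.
S_n ~ (17/23) · n^(23/17)

Integral comparison: Σ_{k=1}^n k^(6/17) = ∫_0^n x^(6/17) dx + O(n^(6/17)). The integral is n^(1 + 6/17) / (1 + 6/17) = n^((6+17)/17) / ((6+17)/17) = (17/23) · n^(23/17).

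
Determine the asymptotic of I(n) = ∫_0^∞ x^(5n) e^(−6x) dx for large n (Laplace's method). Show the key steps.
I(n) ~ (sqrt(2π·5n) / 6) · (5n/(6e))^(5n)

Write the integrand as exp(5n ln x − 6x) and set f(x) = 5n ln x − 6x. Then f'(x) = 5n/x − 6 = 0 at x* = 5n/6, and f''(x*) = −5n/x*^2 = −6^2/(5n). Laplace's method (interior maximum) gives
  I(n) ~ e^(f(x*)) · sqrt(2π / |f''(x*)|)
        = exp(5n ln(5n/6) − 5n) · sqrt(2π · 5n / 6^2)
        = (5n/6)^(5n) e^(−5n) · sqrt(2π·5n) / 6
        = (sqrt(2π·5n) / 6) · (5n/(6e))^(5n).
This matches Γ(5n+1)/6^(5n+1) with Stirling applied to Γ.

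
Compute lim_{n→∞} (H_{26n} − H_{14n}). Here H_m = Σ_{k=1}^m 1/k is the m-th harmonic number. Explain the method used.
lim = ln(26/14) = ln(13/7)

Euler-Maclaurin gives H_m = ln m + γ + 1/(2m) + O(1/m^2). The γ and O(1/m) terms cancel in the difference:
  H_{26n} − H_{14n} = ln(26n) − ln(14n) + O(1/n) = ln(26/14) + O(1/n).
Hence the limit is ln(26/14) = ln(13/7).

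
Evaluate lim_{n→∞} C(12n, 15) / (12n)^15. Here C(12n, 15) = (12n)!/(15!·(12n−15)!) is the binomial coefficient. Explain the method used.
lim = 1/15! = 1/1307674368000

With N = 12n → ∞: C(N, 15) / N^15 = [N(N−1)…(N−14)] / (15! · N^15) = (1/15!) · 1 · (1 − 1/(12n)) · … · (1 − 14/(12n)). Each factor → 1 as N → ∞, so the limit is 1/15! = 1/1307674368000.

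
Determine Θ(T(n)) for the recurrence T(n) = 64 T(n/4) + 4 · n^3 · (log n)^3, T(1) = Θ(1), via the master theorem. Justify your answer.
T(n) = Θ(n^3 · (log n)^4)

Here log_4 64 = 3 and f(n) = 4 · n^3 · (log n)^3 = Θ(n^(log_4 64) · (log n)^3). This is the extended Case 2 of the master theorem (f matches the critical exponent up to log factors), giving T(n) = Θ(n^(log_4 64) · (log n)^(3+1)) = Θ(n^3 · (log n)^4).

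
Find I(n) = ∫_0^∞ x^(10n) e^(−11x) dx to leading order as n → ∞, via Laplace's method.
I(n) ~ (sqrt(2π·10n) / 11) · (10n/(11e))^(10n)

Write the integrand as exp(10n ln x − 11x) and set f(x) = 10n ln x − 11x. Then f'(x) = 10n/x − 11 = 0 at x* = 10n/11, and f''(x*) = −10n/x*^2 = −11^2/(10n). Laplace's method (interior maximum) gives
  I(n) ~ e^(f(x*)) · sqrt(2π / |f''(x*)|)
        = exp(10n ln(10n/11) − 10n) · sqrt(2π · 10n / 11^2)
        = (10n/11)^(10n) e^(−10n) · sqrt(2π·10n) / 11
        = (sqrt(2π·10n) / 11) · (10n/(11e))^(10n).
This matches Γ(10n+1)/11^(10n+1) with Stirling applied to Γ.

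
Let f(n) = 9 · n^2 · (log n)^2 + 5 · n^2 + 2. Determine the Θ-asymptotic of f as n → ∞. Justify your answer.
f(n) ∈ Θ(n^2 · (log n)^2)

Compare the terms by growth order. For large n, n^a · (log n)^b dominates n^a' · (log n)^b' iff a > a', or (a = a' and b > b'). Ranking the 3 terms shows the dominant one is 9 · n^2 · (log n)^2. Hence f(n) ∈ Θ(n^2 · (log n)^2).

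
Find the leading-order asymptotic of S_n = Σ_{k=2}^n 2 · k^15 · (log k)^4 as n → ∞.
S_n ~ n^16 · (log n)^4 / 8

By integral comparison, S_n = ∫_1^n 2 · x^15 · (log x)^4 dx + O(n^15 · (log n)^4). For the integral, the leading term of ∫_1^n x^15 (log x)^4 dx is n^16/16 · (log n)^4 (by repeated integration by parts; each step lowers the log-exponent and produces a relatively O(1/log n) correction). Hence S_n ~ n^16 · (log n)^4 / 8.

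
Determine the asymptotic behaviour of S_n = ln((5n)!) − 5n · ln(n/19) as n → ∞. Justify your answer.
S_n ~ 5n · (ln 95 − 1) + O(ln n)

Stirling: ln((5n)!) = 5n ln(5n) − 5n + O(ln n).
  S_n = 5n ln(5n) − 5n − 5n ln(n/19) + O(ln n)
      = 5n ln(5n) − 5n ln n + 5n ln 19 − 5n + O(ln n)
      = 5n ln 5 + 5n ln 19 − 5n + O(ln n)
      = 5n (ln 95 − 1) + O(ln n).
Numerically ln(95) − 1 ≈ 3.5539.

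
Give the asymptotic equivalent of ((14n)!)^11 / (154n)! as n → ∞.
((14n)!)^11/(154n)! ~ ((2π·14n)^(10/2) / sqrt(11)) · 11^(−11·14n)  →  0

Write N = 14n. Stirling: N! ~ sqrt(2π N)(N/e)^N and (11N)! ~ sqrt(2π·11N)·(11N/e)^(11N).
  (N!)^11/(11N)! ~ (2π N)^(11/2) (N/e)^(11N) / [sqrt(2π·11N) (11N/e)^(11N)]
     = (2π N)^(11/2) / sqrt(2π·11N) · (N/(11N))^(11N)
     = (2π N)^((11−1)/2) / sqrt(11) · 11^(−11N).
Since 11^11 > 1, the factor 11^(−11N) decays exponentially, so the ratio → 0. Substituting N = 14n gives the stated form.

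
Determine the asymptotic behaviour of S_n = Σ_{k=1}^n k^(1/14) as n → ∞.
S_n ~ (14/15) · n^(15/14)

Integral comparison: Σ_{k=1}^n k^(1/14) = ∫_0^n x^(1/14) dx + O(n^(1/14)). The integral is n^(1 + 1/14) / (1 + 1/14) = n^((1+14)/14) / ((1+14)/14) = (14/15) · n^(15/14).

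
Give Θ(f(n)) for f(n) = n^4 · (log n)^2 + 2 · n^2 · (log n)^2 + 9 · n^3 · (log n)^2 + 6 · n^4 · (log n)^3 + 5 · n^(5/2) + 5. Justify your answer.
f(n) ∈ Θ(n^4 · (log n)^3)

Compare the terms by growth order. For large n, n^a · (log n)^b dominates n^a' · (log n)^b' iff a > a', or (a = a' and b > b'). Ranking the 6 terms shows the dominant one is 6 · n^4 · (log n)^3. Hence f(n) ∈ Θ(n^4 · (log n)^3).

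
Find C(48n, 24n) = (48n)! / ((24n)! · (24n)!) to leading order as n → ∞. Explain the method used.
C(48n, 24n) ~ (4)^(24n) · sqrt(1/(π·24n))

Write N = 24n. Apply Stirling to each factorial:
  (2N)! ~ sqrt(2π·2N) · (2N/e)^(2N),
  N! ~ sqrt(2π N) · (N/e)^N,
  (1N)! ~ sqrt(2π·1N) · (1N/e)^(1N).
The exponential factors combine to (2N)^(2N) / (N^N · (1N)^(1N)) = 2^(2N)/1^(1N) = (2^2/1^1)^N = (4)^N.
The square-root prefactors combine to sqrt(2π·2N) / (sqrt(2π N)·sqrt(2π·1N)) = sqrt(2 / (2π·1·N)) = sqrt(1/(π·24n)).
Substituting N = 24n: C(48n, 24n) ~ (4)^(24n) · sqrt(1/(π·24n)).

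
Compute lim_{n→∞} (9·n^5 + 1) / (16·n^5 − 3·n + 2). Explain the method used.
lim = 9/16

For large n the leading n^5 terms dominate both numerator and denominator. Dividing top and bottom by n^5, every other term tends to 0, leaving 9/16.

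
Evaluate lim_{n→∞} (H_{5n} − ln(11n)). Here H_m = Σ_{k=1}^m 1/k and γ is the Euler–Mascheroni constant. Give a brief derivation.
lim = ln(5/11) + γ

By Euler-Maclaurin, H_m = ln m + γ + O(1/m). So
  H_{5n} − ln(11n) = ln(5n) + γ − ln(11n) + O(1/n)
                       = ln(5/11) + γ + O(1/n).
Hence the limit is ln(5/11) + γ.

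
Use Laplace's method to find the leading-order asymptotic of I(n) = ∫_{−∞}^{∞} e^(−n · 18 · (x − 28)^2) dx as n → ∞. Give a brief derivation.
I(n) = sqrt(π/(18n))

Here φ(x) = 18 · (x − 28)^2 has its unique minimum at x* = 28 with φ(x*) = 0 and φ''(x*) = 36. Laplace's method gives
  I(n) ~ e^(−n φ(x*)) · sqrt(2π / (n · φ''(x*))) = sqrt(2π / (36n)) = sqrt(π/(18n)).
This is exact: substituting u = (x − 28)·sqrt(18n) gives I(n) = (1/sqrt(18n)) ∫_{−∞}^{∞} e^(−u^2) du = sqrt(π/(18n)).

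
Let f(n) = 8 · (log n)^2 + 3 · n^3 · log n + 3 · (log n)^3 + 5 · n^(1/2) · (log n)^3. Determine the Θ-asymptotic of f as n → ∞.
f(n) ∈ Θ(n^3 · log n)

Compare the terms by growth order. For large n, n^a · (log n)^b dominates n^a' · (log n)^b' iff a > a', or (a = a' and b > b'). Ranking the 4 terms shows the dominant one is 3 · n^3 · log n. Hence f(n) ∈ Θ(n^3 · log n).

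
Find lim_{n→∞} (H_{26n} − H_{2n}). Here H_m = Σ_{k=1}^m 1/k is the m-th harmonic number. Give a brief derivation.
lim = ln(26/2) = ln 13

Euler-Maclaurin gives H_m = ln m + γ + 1/(2m) + O(1/m^2). The γ and O(1/m) terms cancel in the difference:
  H_{26n} − H_{2n} = ln(26n) − ln(2n) + O(1/n) = ln(26/2) + O(1/n).
Hence the limit is ln(26/2) = ln 13.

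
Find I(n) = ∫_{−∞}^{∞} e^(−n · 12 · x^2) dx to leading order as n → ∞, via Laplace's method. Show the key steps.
I(n) = sqrt(π/(12n))

Here φ(x) = 12 · x^2 has its unique minimum at x* = 0 with φ(x*) = 0 and φ''(x*) = 24. Laplace's method gives
  I(n) ~ e^(−n φ(x*)) · sqrt(2π / (n · φ''(x*))) = sqrt(2π / (24n)) = sqrt(π/(12n)).
This is exact: substituting u = (x − 0)·sqrt(12n) gives I(n) = (1/sqrt(12n)) ∫_{−∞}^{∞} e^(−u^2) du = sqrt(π/(12n)).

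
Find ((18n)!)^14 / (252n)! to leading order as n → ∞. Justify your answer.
((18n)!)^14/(252n)! ~ ((2π·18n)^(13/2) / sqrt(14)) · 14^(−14·18n)  →  0

Write N = 18n. Stirling: N! ~ sqrt(2π N)(N/e)^N and (14N)! ~ sqrt(2π·14N)·(14N/e)^(14N).
  (N!)^14/(14N)! ~ (2π N)^(14/2) (N/e)^(14N) / [sqrt(2π·14N) (14N/e)^(14N)]
     = (2π N)^(14/2) / sqrt(2π·14N) · (N/(14N))^(14N)
     = (2π N)^((14−1)/2) / sqrt(14) · 14^(−14N).
Since 14^14 > 1, the factor 14^(−14N) decays exponentially, so the ratio → 0. Substituting N = 18n gives the stated form.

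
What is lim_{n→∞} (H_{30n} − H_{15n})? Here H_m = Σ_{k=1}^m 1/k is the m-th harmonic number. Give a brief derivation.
lim = ln(30/15) = ln 2

Euler-Maclaurin gives H_m = ln m + γ + 1/(2m) + O(1/m^2). The γ and O(1/m) terms cancel in the difference:
  H_{30n} − H_{15n} = ln(30n) − ln(15n) + O(1/n) = ln(30/15) + O(1/n).
Hence the limit is ln(30/15) = ln 2.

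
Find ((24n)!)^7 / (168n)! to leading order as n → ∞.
((24n)!)^7/(168n)! ~ ((2π·24n)^(6/2) / sqrt(7)) · 7^(−7·24n)  →  0

Write N = 24n. Stirling: N! ~ sqrt(2π N)(N/e)^N and (7N)! ~ sqrt(2π·7N)·(7N/e)^(7N).
  (N!)^7/(7N)! ~ (2π N)^(7/2) (N/e)^(7N) / [sqrt(2π·7N) (7N/e)^(7N)]
     = (2π N)^(7/2) / sqrt(2π·7N) · (N/(7N))^(7N)
     = (2π N)^((7−1)/2) / sqrt(7) · 7^(−7N).
Since 7^7 > 1, the factor 7^(−7N) decays exponentially, so the ratio → 0. Substituting N = 24n gives the stated form.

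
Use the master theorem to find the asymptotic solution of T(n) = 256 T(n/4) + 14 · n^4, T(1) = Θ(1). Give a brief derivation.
T(n) = Θ(n^4 log n)

log_4 256 = 4, and f(n) = 14 · n^4 = Θ(n^(log_4 256)). This is Case 2 of the master theorem: T(n) = Θ(f(n) · log n) = Θ(n^4 log n).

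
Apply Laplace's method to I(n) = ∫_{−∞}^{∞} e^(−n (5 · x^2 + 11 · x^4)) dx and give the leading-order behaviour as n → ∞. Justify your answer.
I(n) ~ sqrt(π/(5n))

φ(x) = 5 · x^2 + 11 · x^4 has its unique global minimum at x* = 0 (since φ'(x) = 10x + 44x^3 = 0 only at x = 0 for real x with both coefficients positive, and φ → ∞ as |x| → ∞). At x* = 0, φ(0) = 0 and φ''(0) = 10. Laplace's method then gives
  I(n) ~ sqrt(2π / (n · φ''(0))) · e^(−n φ(0)) = sqrt(2π / (10n)) = sqrt(π/(5n)).
The 11 · x^4 term contributes only at subleading order (an O(1/n) relative correction).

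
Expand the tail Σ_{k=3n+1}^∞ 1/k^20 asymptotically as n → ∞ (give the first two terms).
Σ_{k>3n} 1/k^20 = 1/(19 · (3n)^19) − 1/(2 · (3n)^20) + O(1/(3n)^21)

Compare to the integral: ∫_{3n}^∞ x^(−20) dx = [−x^(−19)/19]_{3n}^∞ = 1/((20−1)·(3n)^19). The Euler-Maclaurin correction adds −f(3n)/2 = −1/(2·(3n)^20). Euler-Maclaurin then gives
  Σ_{k>3n} 1/k^20 = ∫_{3n}^∞ dx/x^20 − 1/(2·(3n)^20) + O(1/(3n)^21).
(Equivalently this is ζ(20) − Σ_{k≤3n} 1/k^20.)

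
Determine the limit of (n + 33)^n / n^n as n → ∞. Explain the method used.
lim = e^33

Rewrite as (1 + 33/n)^(n). By the standard limit (1 + x/n)^n → e^x, we have (1 + 33/n)^n → e^33, and raising to the 1st power gives e^33.
More precisely, ln[(1 + 33/n)^(n)] = n · ln(1 + 33/n) = n · (33/n + O(1/n^2)) = 33 + O(1/n) → 33.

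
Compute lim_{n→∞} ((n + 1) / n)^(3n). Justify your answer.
lim = e^3

Rewrite as (1 + 1/n)^(3n). By the standard limit (1 + x/n)^n → e^x, we have (1 + 1/n)^n → e^1, and raising to the 3rd power gives e^3.
More precisely, ln[(1 + 1/n)^(3n)] = 3n · ln(1 + 1/n) = 3n · (1/n + O(1/n^2)) = 3 + O(1/n) → 3.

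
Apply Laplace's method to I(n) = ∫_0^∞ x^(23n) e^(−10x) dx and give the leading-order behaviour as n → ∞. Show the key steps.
I(n) ~ (sqrt(2π·23n) / 10) · (23n/(10e))^(23n)

Write the integrand as exp(23n ln x − 10x) and set f(x) = 23n ln x − 10x. Then f'(x) = 23n/x − 10 = 0 at x* = 23n/10, and f''(x*) = −23n/x*^2 = −10^2/(23n). Laplace's method (interior maximum) gives
  I(n) ~ e^(f(x*)) · sqrt(2π / |f''(x*)|)
        = exp(23n ln(23n/10) − 23n) · sqrt(2π · 23n / 10^2)
        = (23n/10)^(23n) e^(−23n) · sqrt(2π·23n) / 10
        = (sqrt(2π·23n) / 10) · (23n/(10e))^(23n).
This matches Γ(23n+1)/10^(23n+1) with Stirling applied to Γ.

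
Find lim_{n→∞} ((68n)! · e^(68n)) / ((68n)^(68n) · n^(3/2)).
lim = 0

Stirling: (68n)! ~ sqrt(2π·68n) · (68n/e)^(68n). Hence
  (68n)! · e^(68n) / (68n)^(68n) ~ sqrt(2π·68n).
Dividing by n^(3/2): sqrt(2π·68n) / n^(3/2) = sqrt(2π·68) · n^((1−3)/2), so the expression behaves like sqrt(2π·68) · n^((1−3)/2) → 0.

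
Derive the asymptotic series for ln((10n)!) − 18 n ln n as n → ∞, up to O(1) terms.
ln((10n)!) − 18 n ln n = −8 n ln n + 10(ln 10 − 1) n + (1/2) ln(2π·10n) + O(1/n)

Stirling: ln((10n)!) = 10n ln(10n) − 10n + (1/2) ln(2π·10n) + O(1/n).
Expand 10n ln(10n) = 10n (ln n + ln 10) = 10n ln n + 10n ln 10.
Subtract 18n ln n: leading term is (10 − 18) n ln n = −8 n ln n. The next term is 10n ln 10 − 10n = 10(ln 10 − 1) n. Then the (1/2) ln(2π·10n) correction.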